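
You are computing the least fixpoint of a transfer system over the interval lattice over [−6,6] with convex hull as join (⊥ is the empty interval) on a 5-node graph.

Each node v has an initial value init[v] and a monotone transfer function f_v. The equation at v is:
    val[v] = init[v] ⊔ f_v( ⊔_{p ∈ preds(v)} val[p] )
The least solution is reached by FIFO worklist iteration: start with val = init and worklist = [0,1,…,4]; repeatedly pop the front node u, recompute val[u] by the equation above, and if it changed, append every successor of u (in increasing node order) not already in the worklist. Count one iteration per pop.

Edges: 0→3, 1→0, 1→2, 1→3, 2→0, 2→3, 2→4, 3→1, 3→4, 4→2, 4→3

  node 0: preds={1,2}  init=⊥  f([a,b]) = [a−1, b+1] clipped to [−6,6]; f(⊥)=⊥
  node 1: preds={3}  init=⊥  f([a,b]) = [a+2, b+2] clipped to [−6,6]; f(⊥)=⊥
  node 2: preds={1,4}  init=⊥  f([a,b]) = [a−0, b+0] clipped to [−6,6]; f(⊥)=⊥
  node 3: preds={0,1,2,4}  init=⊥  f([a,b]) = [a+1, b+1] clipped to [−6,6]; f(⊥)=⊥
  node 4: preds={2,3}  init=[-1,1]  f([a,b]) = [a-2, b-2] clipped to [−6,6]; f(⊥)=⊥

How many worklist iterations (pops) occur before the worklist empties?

25

Trace (25 dequeues):
  [1] u=0 | in ⊥ | out ⊥ | ==
  [2] u=1 | in ⊥ | out ⊥ | ==
  [3] u=2 | in [-1,1] | out [-1,1] | prev ⊥ | push {0}
  [4] u=3 | in [-1,1] | out [0,2] | prev ⊥ | push {1}
  [5] u=4 | in [-1,2] | out [-3,1] | prev [-1,1] | push {2,3}
  [6] u=0 | in [-1,1] | out [-2,2] | prev ⊥ | push {}
  [7] u=1 | in [0,2] | out [2,4] | prev ⊥ | push {0}
  [8] u=2 | in [-3,4] | out [-3,4] | prev [-1,1] | push {4}
  [9] u=3 | in [-3,4] | out [-2,5] | prev [0,2] | push {1}
  [10] u=0 | in [-3,4] | out [-4,5] | prev [-2,2] | push {3}
  [11] u=4 | in [-3,5] | out [-5,3] | prev [-3,1] | push {2}
  [12] u=1 | in [-2,5] | out [0,6] | prev [2,4] | push {0}
  [13] u=3 | in [-5,6] | out [-4,6] | prev [-2,5] | push {1,4}
  [14] u=2 | in [-5,6] | out [-5,6] | prev [-3,4] | push {3}
  [15] u=0 | in [-5,6] | out [-6,6] | prev [-4,5] | push {}
  [16] u=1 | in [-4,6] | out [-2,6] | prev [0,6] | push {0,2}
  [17] u=4 | in [-5,6] | out [-6,4] | prev [-5,3] | push {}
  [18] u=3 | in [-6,6] | out [-5,6] | prev [-4,6] | push {1,4}
  [19] u=0 | in [-5,6] | out [-6,6] | ==
  [20] u=2 | in [-6,6] | out [-6,6] | prev [-5,6] | push {0,3}
  [21] u=1 | in [-5,6] | out [-3,6] | prev [-2,6] | push {2}
  [22] u=4 | in [-6,6] | out [-6,4] | ==
  [23] u=0 | in [-6,6] | out [-6,6] | ==
  [24] u=3 | in [-6,6] | out [-5,6] | ==
  [25] u=2 | in [-6,6] | out [-6,6] | ==

Converged values:
  [0] [-6,6]
  [1] [-3,6]
  [2] [-6,6]
  [3] [-5,6]
  [4] [-6,4]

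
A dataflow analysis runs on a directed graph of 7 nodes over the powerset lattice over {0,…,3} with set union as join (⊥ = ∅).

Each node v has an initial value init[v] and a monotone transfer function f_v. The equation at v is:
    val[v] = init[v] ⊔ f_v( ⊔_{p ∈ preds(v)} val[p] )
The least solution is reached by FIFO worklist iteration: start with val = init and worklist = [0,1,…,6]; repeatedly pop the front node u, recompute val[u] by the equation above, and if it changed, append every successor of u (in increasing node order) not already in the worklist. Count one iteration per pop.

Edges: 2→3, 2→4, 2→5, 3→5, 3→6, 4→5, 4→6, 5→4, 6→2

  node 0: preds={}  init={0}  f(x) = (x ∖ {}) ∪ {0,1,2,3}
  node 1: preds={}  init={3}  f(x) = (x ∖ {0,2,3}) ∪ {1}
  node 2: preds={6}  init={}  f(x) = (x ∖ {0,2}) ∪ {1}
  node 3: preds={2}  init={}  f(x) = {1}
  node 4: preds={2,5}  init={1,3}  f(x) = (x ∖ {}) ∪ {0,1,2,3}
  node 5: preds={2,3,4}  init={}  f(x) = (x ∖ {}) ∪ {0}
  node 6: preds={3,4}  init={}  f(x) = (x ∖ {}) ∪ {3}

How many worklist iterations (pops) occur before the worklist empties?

12

Trace (12 dequeues):
  [1] u=0 | in {} | out {0,1,2,3} | prev {0} | push {}
  [2] u=1 | in {} | out {1,3} | prev {3} | push {}
  [3] u=2 | in {} | out {1} | prev {} | push {}
  [4] u=3 | in {1} | out {1} | prev {} | push {}
  [5] u=4 | in {1} | out {0,1,2,3} | prev {1,3} | push {}
  [6] u=5 | in {0,1,2,3} | out {0,1,2,3} | prev {} | push {4}
  [7] u=6 | in {0,1,2,3} | out {0,1,2,3} | prev {} | push {2}
  [8] u=4 | in {0,1,2,3} | out {0,1,2,3} | ==
  [9] u=2 | in {0,1,2,3} | out {1,3} | prev {1} | push {3,4,5}
  [10] u=3 | in {1,3} | out {1} | ==
  [11] u=4 | in {0,1,2,3} | out {0,1,2,3} | ==
  [12] u=5 | in {0,1,2,3} | out {0,1,2,3} | ==

Converged values:
  [0] {0,1,2,3}
  [1] {1,3}
  [2] {1,3}
  [3] {1}
  [4] {0,1,2,3}
  [5] {0,1,2,3}
  [6] {0,1,2,3}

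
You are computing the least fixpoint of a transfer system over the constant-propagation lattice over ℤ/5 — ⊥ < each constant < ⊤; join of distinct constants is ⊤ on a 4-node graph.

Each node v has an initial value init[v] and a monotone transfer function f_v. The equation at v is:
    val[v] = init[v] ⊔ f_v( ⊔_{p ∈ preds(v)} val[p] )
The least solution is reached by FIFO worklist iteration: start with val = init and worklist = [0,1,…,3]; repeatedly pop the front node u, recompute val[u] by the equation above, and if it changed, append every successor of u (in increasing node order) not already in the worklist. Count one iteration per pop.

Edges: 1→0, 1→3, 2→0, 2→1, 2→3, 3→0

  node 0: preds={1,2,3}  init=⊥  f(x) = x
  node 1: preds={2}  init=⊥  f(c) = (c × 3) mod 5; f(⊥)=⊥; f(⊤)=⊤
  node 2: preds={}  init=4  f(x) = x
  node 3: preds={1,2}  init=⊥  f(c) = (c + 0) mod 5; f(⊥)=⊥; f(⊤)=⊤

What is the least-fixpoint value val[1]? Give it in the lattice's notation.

Trace (5 dequeues):
  [1] u=0 | in 4 | out 4 | prev ⊥ | push {}
  [2] u=1 | in 4 | out 2 | prev ⊥ | push {0}
  [3] u=2 | in ⊥ | out 4 | ==
  [4] u=3 | in ⊤ | out ⊤ | prev ⊥ | push {}
  [5] u=0 | in ⊤ | out ⊤ | prev 4 | push {}

Converged values:
  [0] ⊤
  [1] 2
  [2] 4
  [3] ⊤

2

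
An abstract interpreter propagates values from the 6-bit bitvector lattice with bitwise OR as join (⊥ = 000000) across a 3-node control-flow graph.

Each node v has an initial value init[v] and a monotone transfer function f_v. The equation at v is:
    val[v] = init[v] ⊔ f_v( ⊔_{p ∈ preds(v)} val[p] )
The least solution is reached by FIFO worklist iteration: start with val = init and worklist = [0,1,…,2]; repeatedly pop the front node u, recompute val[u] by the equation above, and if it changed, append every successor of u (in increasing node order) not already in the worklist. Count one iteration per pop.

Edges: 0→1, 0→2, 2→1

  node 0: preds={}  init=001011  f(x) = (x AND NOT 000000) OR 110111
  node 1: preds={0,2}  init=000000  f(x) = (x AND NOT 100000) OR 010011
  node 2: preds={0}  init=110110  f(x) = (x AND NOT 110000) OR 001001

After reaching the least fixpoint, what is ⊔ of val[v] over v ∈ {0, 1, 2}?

Iteration log — 4 steps:
  step 1. node 0  ⊔preds=000000  new=111111  old=001011  +wl: 
  step 2. node 1  ⊔preds=111111  new=011111  old=000000  +wl: 
  step 3. node 2  ⊔preds=111111  new=111111  old=110110  +wl: 1
  step 4. node 1  ⊔preds=111111  new=011111  stable

Least fixpoint reached:
  node 0: 111111
  node 1: 011111
  node 2: 111111

111111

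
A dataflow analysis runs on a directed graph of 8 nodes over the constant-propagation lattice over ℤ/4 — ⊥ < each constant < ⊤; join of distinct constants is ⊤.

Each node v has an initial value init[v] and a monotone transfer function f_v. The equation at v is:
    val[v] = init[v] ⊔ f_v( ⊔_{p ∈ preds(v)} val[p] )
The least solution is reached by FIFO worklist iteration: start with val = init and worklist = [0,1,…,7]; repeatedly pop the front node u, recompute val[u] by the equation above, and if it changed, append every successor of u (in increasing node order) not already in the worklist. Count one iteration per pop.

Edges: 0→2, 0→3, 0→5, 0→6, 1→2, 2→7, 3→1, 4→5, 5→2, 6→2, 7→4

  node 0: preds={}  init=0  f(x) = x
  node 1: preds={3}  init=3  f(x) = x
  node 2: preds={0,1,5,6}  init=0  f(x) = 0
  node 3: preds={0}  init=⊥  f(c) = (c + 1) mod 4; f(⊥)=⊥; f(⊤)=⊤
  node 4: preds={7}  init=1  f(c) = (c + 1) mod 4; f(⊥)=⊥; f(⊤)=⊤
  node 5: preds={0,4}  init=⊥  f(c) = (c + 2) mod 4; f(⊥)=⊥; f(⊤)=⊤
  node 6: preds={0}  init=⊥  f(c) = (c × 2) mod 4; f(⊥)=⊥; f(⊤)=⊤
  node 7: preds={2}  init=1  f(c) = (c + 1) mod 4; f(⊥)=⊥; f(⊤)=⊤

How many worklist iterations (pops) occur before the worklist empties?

10

Worklist (10 pops):
  #1 pop 0: in=⊥ → 0 (no change)
  #2 pop 1: in=⊥ → 3 (no change)
  #3 pop 2: in=⊤ → 0 (no change)
  #4 pop 3: in=0 → 1 (was ⊥); enqueue [1]
  #5 pop 4: in=1 → ⊤ (was 1); enqueue []
  #6 pop 5: in=⊤ → ⊤ (was ⊥); enqueue [2]
  #7 pop 6: in=0 → 0 (was ⊥); enqueue []
  #8 pop 7: in=0 → 1 (no change)
  #9 pop 1: in=1 → ⊤ (was 3); enqueue []
  #10 pop 2: in=⊤ → 0 (no change)

Fixpoint:
  val[0] = 0
  val[1] = ⊤
  val[2] = 0
  val[3] = 1
  val[4] = ⊤
  val[5] = ⊤
  val[6] = 0
  val[7] = 1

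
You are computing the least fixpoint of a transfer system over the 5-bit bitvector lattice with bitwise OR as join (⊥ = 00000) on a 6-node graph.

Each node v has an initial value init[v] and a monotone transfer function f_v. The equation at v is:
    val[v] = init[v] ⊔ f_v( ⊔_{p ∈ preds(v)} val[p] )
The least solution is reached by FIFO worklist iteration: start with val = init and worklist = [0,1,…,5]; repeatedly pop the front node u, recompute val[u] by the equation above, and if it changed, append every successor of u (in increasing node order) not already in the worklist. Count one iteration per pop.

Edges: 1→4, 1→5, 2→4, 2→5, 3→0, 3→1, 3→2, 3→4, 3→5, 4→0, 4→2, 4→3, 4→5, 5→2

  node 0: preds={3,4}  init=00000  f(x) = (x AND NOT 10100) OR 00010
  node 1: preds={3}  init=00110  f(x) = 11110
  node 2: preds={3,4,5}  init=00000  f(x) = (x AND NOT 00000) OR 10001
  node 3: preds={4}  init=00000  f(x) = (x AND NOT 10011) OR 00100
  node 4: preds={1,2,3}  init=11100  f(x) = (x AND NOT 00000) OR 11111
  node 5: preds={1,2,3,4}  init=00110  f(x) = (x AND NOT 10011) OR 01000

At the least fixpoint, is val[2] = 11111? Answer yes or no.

Worklist (10 pops):
  #1 pop 0: in=11100 → 01010 (was 00000); enqueue []
  #2 pop 1: in=00000 → 11110 (was 00110); enqueue []
  #3 pop 2: in=11110 → 11111 (was 00000); enqueue []
  #4 pop 3: in=11100 → 01100 (was 00000); enqueue [0,1,2]
  #5 pop 4: in=11111 → 11111 (was 11100); enqueue [3]
  #6 pop 5: in=11111 → 01110 (was 00110); enqueue []
  #7 pop 0: in=11111 → 01011 (was 01010); enqueue []
  #8 pop 1: in=01100 → 11110 (no change)
  #9 pop 2: in=11111 → 11111 (no change)
  #10 pop 3: in=11111 → 01100 (no change)

Fixpoint:
  val[0] = 01011
  val[1] = 11110
  val[2] = 11111
  val[3] = 01100
  val[4] = 11111
  val[5] = 01110

yes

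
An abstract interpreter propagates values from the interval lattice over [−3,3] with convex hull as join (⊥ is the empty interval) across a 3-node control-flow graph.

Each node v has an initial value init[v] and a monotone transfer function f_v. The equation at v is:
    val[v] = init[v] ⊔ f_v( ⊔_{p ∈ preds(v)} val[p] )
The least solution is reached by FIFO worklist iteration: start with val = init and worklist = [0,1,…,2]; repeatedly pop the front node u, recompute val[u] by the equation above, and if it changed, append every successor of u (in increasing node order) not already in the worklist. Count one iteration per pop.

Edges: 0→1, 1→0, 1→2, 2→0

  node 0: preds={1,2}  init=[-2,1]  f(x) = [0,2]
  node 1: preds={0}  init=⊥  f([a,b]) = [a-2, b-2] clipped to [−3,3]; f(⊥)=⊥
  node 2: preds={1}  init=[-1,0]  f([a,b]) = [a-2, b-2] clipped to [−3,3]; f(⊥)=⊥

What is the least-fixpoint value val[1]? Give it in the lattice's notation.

[-3,0]

Iteration log — 4 steps:
  step 1. node 0  ⊔preds=[-1,0]  new=[-2,2]  old=[-2,1]  +wl: 
  step 2. node 1  ⊔preds=[-2,2]  new=[-3,0]  old=⊥  +wl: 0
  step 3. node 2  ⊔preds=[-3,0]  new=[-3,0]  old=[-1,0]  +wl: 
  step 4. node 0  ⊔preds=[-3,0]  new=[-2,2]  stable

Least fixpoint reached:
  node 0: [-2,2]
  node 1: [-3,0]
  node 2: [-3,0]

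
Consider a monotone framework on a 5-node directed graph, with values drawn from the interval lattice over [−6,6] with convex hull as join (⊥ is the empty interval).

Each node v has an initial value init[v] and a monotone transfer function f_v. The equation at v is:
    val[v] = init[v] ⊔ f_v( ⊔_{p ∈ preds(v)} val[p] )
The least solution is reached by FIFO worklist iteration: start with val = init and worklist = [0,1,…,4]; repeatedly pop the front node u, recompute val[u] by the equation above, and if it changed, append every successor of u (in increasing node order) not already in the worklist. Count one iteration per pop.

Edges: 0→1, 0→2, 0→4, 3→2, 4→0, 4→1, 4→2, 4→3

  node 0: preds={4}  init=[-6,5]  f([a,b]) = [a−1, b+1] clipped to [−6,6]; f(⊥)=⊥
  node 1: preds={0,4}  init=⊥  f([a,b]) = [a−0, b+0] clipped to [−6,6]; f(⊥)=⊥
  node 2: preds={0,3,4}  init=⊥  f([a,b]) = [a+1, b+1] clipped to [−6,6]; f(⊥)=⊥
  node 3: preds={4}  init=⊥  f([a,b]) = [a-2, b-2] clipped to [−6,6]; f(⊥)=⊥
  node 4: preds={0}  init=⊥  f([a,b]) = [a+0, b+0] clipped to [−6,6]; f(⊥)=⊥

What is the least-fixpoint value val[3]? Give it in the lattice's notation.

Trace (15 dequeues):
  [1] u=0 | in ⊥ | out [-6,5] | ==
  [2] u=1 | in [-6,5] | out [-6,5] | prev ⊥ | push {}
  [3] u=2 | in [-6,5] | out [-5,6] | prev ⊥ | push {}
  [4] u=3 | in ⊥ | out ⊥ | ==
  [5] u=4 | in [-6,5] | out [-6,5] | prev ⊥ | push {0,1,2,3}
  [6] u=0 | in [-6,5] | out [-6,6] | prev [-6,5] | push {4}
  [7] u=1 | in [-6,6] | out [-6,6] | prev [-6,5] | push {}
  [8] u=2 | in [-6,6] | out [-5,6] | ==
  [9] u=3 | in [-6,5] | out [-6,3] | prev ⊥ | push {2}
  [10] u=4 | in [-6,6] | out [-6,6] | prev [-6,5] | push {0,1,3}
  [11] u=2 | in [-6,6] | out [-5,6] | ==
  [12] u=0 | in [-6,6] | out [-6,6] | ==
  [13] u=1 | in [-6,6] | out [-6,6] | ==
  [14] u=3 | in [-6,6] | out [-6,4] | prev [-6,3] | push {2}
  [15] u=2 | in [-6,6] | out [-5,6] | ==

Converged values:
  [0] [-6,6]
  [1] [-6,6]
  [2] [-5,6]
  [3] [-6,4]
  [4] [-6,6]

[-6,4]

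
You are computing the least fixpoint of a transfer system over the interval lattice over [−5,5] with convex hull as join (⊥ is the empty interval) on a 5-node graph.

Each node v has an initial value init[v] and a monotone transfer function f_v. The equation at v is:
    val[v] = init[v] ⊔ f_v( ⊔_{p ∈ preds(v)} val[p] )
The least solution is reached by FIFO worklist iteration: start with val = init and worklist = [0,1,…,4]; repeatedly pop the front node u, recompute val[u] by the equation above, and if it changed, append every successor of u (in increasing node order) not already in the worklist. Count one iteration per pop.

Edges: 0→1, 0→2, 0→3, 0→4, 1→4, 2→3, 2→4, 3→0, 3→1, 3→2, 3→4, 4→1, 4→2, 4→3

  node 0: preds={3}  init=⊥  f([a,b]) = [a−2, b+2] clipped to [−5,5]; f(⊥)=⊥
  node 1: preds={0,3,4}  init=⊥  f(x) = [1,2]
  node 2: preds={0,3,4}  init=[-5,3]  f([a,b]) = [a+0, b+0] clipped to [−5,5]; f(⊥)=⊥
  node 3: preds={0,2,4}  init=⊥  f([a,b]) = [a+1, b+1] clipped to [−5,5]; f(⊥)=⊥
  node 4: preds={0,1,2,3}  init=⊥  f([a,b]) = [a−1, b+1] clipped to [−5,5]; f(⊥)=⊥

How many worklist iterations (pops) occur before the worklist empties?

13

Trace (13 dequeues):
  [1] u=0 | in ⊥ | out ⊥ | ==
  [2] u=1 | in ⊥ | out [1,2] | prev ⊥ | push {}
  [3] u=2 | in ⊥ | out [-5,3] | ==
  [4] u=3 | in [-5,3] | out [-4,4] | prev ⊥ | push {0,1,2}
  [5] u=4 | in [-5,4] | out [-5,5] | prev ⊥ | push {3}
  [6] u=0 | in [-4,4] | out [-5,5] | prev ⊥ | push {4}
  [7] u=1 | in [-5,5] | out [1,2] | ==
  [8] u=2 | in [-5,5] | out [-5,5] | prev [-5,3] | push {}
  [9] u=3 | in [-5,5] | out [-4,5] | prev [-4,4] | push {0,1,2}
  [10] u=4 | in [-5,5] | out [-5,5] | ==
  [11] u=0 | in [-4,5] | out [-5,5] | ==
  [12] u=1 | in [-5,5] | out [1,2] | ==
  [13] u=2 | in [-5,5] | out [-5,5] | ==

Converged values:
  [0] [-5,5]
  [1] [1,2]
  [2] [-5,5]
  [3] [-4,5]
  [4] [-5,5]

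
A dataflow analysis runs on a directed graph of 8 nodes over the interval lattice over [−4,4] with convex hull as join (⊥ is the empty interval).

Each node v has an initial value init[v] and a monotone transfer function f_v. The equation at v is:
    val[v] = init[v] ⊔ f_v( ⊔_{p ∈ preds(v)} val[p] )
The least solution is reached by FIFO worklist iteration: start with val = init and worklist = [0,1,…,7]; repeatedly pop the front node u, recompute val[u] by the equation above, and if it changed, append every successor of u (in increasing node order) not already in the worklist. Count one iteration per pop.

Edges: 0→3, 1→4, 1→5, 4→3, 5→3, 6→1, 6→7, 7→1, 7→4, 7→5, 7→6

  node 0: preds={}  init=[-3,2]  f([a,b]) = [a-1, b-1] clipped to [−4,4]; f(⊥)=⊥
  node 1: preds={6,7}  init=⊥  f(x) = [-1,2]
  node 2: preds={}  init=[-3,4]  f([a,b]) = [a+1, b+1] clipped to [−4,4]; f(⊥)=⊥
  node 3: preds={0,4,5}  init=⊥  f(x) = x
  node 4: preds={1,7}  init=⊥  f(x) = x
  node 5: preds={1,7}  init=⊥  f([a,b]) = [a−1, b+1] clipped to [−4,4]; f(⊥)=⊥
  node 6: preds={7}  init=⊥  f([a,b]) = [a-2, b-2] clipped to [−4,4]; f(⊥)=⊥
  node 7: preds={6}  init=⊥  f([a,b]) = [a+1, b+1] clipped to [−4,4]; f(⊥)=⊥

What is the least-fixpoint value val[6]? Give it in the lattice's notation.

Iteration log — 9 steps:
  step 1. node 0  ⊔preds=⊥  new=[-3,2]  stable
  step 2. node 1  ⊔preds=⊥  new=[-1,2]  old=⊥  +wl: 
  step 3. node 2  ⊔preds=⊥  new=[-3,4]  stable
  step 4. node 3  ⊔preds=[-3,2]  new=[-3,2]  old=⊥  +wl: 
  step 5. node 4  ⊔preds=[-1,2]  new=[-1,2]  old=⊥  +wl: 3
  step 6. node 5  ⊔preds=[-1,2]  new=[-2,3]  old=⊥  +wl: 
  step 7. node 6  ⊔preds=⊥  new=⊥  stable
  step 8. node 7  ⊔preds=⊥  new=⊥  stable
  step 9. node 3  ⊔preds=[-3,3]  new=[-3,3]  old=[-3,2]  +wl: 

Least fixpoint reached:
  node 0: [-3,2]
  node 1: [-1,2]
  node 2: [-3,4]
  node 3: [-3,3]
  node 4: [-1,2]
  node 5: [-2,3]
  node 6: ⊥
  node 7: ⊥

⊥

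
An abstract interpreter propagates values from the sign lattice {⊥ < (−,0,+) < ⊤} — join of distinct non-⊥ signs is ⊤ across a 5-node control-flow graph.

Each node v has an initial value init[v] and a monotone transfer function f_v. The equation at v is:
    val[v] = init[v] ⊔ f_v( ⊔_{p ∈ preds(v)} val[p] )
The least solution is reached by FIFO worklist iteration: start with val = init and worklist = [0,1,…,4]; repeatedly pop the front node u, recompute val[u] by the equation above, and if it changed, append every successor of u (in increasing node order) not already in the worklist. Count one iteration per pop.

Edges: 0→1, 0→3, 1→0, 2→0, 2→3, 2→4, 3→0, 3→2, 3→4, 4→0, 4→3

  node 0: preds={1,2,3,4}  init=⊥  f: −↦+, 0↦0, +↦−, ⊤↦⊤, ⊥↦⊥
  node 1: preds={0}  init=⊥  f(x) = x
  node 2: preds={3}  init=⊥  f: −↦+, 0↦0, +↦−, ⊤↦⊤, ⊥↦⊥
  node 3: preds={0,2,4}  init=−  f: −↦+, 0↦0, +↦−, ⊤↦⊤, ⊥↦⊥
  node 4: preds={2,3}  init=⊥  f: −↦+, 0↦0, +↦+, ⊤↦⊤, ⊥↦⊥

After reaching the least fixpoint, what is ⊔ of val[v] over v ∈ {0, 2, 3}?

Trace (13 dequeues):
  [1] u=0 | in − | out + | prev ⊥ | push {}
  [2] u=1 | in + | out + | prev ⊥ | push {0}
  [3] u=2 | in − | out + | prev ⊥ | push {}
  [4] u=3 | in + | out − | ==
  [5] u=4 | in ⊤ | out ⊤ | prev ⊥ | push {3}
  [6] u=0 | in ⊤ | out ⊤ | prev + | push {1}
  [7] u=3 | in ⊤ | out ⊤ | prev − | push {0,2,4}
  [8] u=1 | in ⊤ | out ⊤ | prev + | push {}
  [9] u=0 | in ⊤ | out ⊤ | ==
  [10] u=2 | in ⊤ | out ⊤ | prev + | push {0,3}
  [11] u=4 | in ⊤ | out ⊤ | ==
  [12] u=0 | in ⊤ | out ⊤ | ==
  [13] u=3 | in ⊤ | out ⊤ | ==

Converged values:
  [0] ⊤
  [1] ⊤
  [2] ⊤
  [3] ⊤
  [4] ⊤

⊤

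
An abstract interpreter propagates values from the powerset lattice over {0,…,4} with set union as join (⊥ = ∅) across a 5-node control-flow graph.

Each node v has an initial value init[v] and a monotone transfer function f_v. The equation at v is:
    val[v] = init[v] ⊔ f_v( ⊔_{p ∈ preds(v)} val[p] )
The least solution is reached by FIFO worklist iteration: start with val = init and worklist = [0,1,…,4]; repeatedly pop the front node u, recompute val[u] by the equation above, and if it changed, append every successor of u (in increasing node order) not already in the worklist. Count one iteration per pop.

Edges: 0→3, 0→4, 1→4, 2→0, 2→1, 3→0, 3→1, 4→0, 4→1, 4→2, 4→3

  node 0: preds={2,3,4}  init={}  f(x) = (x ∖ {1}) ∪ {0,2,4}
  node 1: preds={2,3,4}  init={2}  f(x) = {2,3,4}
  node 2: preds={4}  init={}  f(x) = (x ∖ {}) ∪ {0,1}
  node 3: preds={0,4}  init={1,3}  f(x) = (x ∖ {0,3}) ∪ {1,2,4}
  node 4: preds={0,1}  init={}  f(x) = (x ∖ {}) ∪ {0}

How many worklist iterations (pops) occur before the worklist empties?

11

Worklist (11 pops):
  #1 pop 0: in={1,3} → {0,2,3,4} (was {}); enqueue []
  #2 pop 1: in={1,3} → {2,3,4} (was {2}); enqueue []
  #3 pop 2: in={} → {0,1} (was {}); enqueue [0,1]
  #4 pop 3: in={0,2,3,4} → {1,2,3,4} (was {1,3}); enqueue []
  #5 pop 4: in={0,2,3,4} → {0,2,3,4} (was {}); enqueue [2,3]
  #6 pop 0: in={0,1,2,3,4} → {0,2,3,4} (no change)
  #7 pop 1: in={0,1,2,3,4} → {2,3,4} (no change)
  #8 pop 2: in={0,2,3,4} → {0,1,2,3,4} (was {0,1}); enqueue [0,1]
  #9 pop 3: in={0,2,3,4} → {1,2,3,4} (no change)
  #10 pop 0: in={0,1,2,3,4} → {0,2,3,4} (no change)
  #11 pop 1: in={0,1,2,3,4} → {2,3,4} (no change)

Fixpoint:
  val[0] = {0,2,3,4}
  val[1] = {2,3,4}
  val[2] = {0,1,2,3,4}
  val[3] = {1,2,3,4}
  val[4] = {0,2,3,4}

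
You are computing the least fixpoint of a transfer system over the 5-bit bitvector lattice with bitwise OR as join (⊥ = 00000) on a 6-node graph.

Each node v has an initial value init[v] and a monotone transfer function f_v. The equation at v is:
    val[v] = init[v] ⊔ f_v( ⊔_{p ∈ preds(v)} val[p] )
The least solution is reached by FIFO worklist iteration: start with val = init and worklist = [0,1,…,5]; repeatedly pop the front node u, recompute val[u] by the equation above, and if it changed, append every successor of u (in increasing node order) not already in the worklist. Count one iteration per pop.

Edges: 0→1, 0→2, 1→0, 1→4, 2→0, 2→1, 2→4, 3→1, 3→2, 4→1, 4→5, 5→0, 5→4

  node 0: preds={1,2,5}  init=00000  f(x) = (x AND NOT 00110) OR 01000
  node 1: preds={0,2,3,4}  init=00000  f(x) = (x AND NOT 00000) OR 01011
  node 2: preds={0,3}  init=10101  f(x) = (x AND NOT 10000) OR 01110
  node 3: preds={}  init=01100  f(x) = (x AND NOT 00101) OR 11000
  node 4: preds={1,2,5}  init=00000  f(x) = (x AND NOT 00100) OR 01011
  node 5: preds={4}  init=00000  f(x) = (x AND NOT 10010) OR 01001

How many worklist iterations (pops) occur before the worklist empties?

10

Worklist (10 pops):
  #1 pop 0: in=10101 → 11001 (was 00000); enqueue []
  #2 pop 1: in=11101 → 11111 (was 00000); enqueue [0]
  #3 pop 2: in=11101 → 11111 (was 10101); enqueue [1]
  #4 pop 3: in=00000 → 11100 (was 01100); enqueue [2]
  #5 pop 4: in=11111 → 11011 (was 00000); enqueue []
  #6 pop 5: in=11011 → 01001 (was 00000); enqueue [4]
  #7 pop 0: in=11111 → 11001 (no change)
  #8 pop 1: in=11111 → 11111 (no change)
  #9 pop 2: in=11101 → 11111 (no change)
  #10 pop 4: in=11111 → 11011 (no change)

Fixpoint:
  val[0] = 11001
  val[1] = 11111
  val[2] = 11111
  val[3] = 11100
  val[4] = 11011
  val[5] = 01001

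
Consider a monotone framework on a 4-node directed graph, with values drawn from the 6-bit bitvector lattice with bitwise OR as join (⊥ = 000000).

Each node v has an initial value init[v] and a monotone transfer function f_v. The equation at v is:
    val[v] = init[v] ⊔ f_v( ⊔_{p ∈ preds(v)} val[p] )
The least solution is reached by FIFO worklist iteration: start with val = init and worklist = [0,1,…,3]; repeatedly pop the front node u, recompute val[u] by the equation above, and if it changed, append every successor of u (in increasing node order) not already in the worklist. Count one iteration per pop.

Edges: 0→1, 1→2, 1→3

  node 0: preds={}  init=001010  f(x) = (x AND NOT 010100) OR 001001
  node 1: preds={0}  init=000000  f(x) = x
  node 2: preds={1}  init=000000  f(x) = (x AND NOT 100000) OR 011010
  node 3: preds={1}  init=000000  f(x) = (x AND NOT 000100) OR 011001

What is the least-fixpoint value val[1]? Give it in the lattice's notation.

001011

Worklist (4 pops):
  #1 pop 0: in=000000 → 001011 (was 001010); enqueue []
  #2 pop 1: in=001011 → 001011 (was 000000); enqueue []
  #3 pop 2: in=001011 → 011011 (was 000000); enqueue []
  #4 pop 3: in=001011 → 011011 (was 000000); enqueue []

Fixpoint:
  val[0] = 001011
  val[1] = 001011
  val[2] = 011011
  val[3] = 011011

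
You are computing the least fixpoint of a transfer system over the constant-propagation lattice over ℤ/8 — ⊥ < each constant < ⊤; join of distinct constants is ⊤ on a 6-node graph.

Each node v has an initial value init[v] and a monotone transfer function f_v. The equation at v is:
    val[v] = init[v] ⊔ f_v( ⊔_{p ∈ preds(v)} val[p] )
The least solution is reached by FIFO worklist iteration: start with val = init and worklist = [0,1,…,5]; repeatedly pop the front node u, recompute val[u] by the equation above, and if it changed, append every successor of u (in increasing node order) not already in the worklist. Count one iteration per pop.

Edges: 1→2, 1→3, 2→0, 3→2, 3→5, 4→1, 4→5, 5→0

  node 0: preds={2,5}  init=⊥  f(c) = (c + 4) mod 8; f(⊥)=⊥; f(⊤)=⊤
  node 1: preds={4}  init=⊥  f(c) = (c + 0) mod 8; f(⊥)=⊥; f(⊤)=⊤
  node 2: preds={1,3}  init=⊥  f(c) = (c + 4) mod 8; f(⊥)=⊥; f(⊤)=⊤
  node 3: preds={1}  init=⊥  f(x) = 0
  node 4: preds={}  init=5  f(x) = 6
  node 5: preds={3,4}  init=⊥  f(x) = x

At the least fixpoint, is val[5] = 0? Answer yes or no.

Iteration log — 12 steps:
  step 1. node 0  ⊔preds=⊥  new=⊥  stable
  step 2. node 1  ⊔preds=5  new=5  old=⊥  +wl: 
  step 3. node 2  ⊔preds=5  new=1  old=⊥  +wl: 0
  step 4. node 3  ⊔preds=5  new=0  old=⊥  +wl: 2
  step 5. node 4  ⊔preds=⊥  new=⊤  old=5  +wl: 1
  step 6. node 5  ⊔preds=⊤  new=⊤  old=⊥  +wl: 
  step 7. node 0  ⊔preds=⊤  new=⊤  old=⊥  +wl: 
  step 8. node 2  ⊔preds=⊤  new=⊤  old=1  +wl: 0
  step 9. node 1  ⊔preds=⊤  new=⊤  old=5  +wl: 2,3
  step 10. node 0  ⊔preds=⊤  new=⊤  stable
  step 11. node 2  ⊔preds=⊤  new=⊤  stable
  step 12. node 3  ⊔preds=⊤  new=0  stable

Least fixpoint reached:
  node 0: ⊤
  node 1: ⊤
  node 2: ⊤
  node 3: 0
  node 4: ⊤
  node 5: ⊤

no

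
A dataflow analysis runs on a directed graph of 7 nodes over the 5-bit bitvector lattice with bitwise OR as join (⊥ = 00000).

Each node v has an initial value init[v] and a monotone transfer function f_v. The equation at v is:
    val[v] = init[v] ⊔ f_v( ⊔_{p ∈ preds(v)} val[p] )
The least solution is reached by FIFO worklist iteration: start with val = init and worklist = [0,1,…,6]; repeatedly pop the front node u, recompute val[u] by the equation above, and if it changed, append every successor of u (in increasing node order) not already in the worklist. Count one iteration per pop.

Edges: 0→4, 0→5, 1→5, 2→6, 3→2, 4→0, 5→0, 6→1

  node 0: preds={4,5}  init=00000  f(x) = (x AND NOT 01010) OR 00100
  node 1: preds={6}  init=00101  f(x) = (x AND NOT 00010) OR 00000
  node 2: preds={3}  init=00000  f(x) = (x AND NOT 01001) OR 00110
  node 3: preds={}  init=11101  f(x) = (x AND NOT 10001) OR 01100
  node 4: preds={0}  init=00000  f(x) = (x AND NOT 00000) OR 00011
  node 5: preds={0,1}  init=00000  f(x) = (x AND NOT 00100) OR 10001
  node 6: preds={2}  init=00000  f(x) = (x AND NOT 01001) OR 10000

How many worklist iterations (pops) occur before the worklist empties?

Trace (12 dequeues):
  [1] u=0 | in 00000 | out 00100 | prev 00000 | push {}
  [2] u=1 | in 00000 | out 00101 | ==
  [3] u=2 | in 11101 | out 10110 | prev 00000 | push {}
  [4] u=3 | in 00000 | out 11101 | ==
  [5] u=4 | in 00100 | out 00111 | prev 00000 | push {0}
  [6] u=5 | in 00101 | out 10001 | prev 00000 | push {}
  [7] u=6 | in 10110 | out 10110 | prev 00000 | push {1}
  [8] u=0 | in 10111 | out 10101 | prev 00100 | push {4,5}
  [9] u=1 | in 10110 | out 10101 | prev 00101 | push {}
  [10] u=4 | in 10101 | out 10111 | prev 00111 | push {0}
  [11] u=5 | in 10101 | out 10001 | ==
  [12] u=0 | in 10111 | out 10101 | ==

Converged values:
  [0] 10101
  [1] 10101
  [2] 10110
  [3] 11101
  [4] 10111
  [5] 10001
  [6] 10110

12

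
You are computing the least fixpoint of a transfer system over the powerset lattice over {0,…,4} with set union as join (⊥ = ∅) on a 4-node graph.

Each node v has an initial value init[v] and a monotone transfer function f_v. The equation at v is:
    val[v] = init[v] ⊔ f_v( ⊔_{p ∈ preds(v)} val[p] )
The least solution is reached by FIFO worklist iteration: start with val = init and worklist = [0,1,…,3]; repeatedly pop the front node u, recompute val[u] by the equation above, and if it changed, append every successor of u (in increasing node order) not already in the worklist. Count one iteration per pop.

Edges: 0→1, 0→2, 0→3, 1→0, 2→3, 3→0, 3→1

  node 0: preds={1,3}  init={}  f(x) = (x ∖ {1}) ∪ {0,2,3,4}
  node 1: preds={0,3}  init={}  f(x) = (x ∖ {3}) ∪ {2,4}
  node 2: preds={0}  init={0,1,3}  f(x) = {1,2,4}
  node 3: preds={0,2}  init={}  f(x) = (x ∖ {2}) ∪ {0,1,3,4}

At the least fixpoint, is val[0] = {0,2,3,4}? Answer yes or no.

yes

Iteration log — 7 steps:
  step 1. node 0  ⊔preds={}  new={0,2,3,4}  old={}  +wl: 
  step 2. node 1  ⊔preds={0,2,3,4}  new={0,2,4}  old={}  +wl: 0
  step 3. node 2  ⊔preds={0,2,3,4}  new={0,1,2,3,4}  old={0,1,3}  +wl: 
  step 4. node 3  ⊔preds={0,1,2,3,4}  new={0,1,3,4}  old={}  +wl: 1
  step 5. node 0  ⊔preds={0,1,2,3,4}  new={0,2,3,4}  stable
  step 6. node 1  ⊔preds={0,1,2,3,4}  new={0,1,2,4}  old={0,2,4}  +wl: 0
  step 7. node 0  ⊔preds={0,1,2,3,4}  new={0,2,3,4}  stable

Least fixpoint reached:
  node 0: {0,2,3,4}
  node 1: {0,1,2,4}
  node 2: {0,1,2,3,4}
  node 3: {0,1,3,4}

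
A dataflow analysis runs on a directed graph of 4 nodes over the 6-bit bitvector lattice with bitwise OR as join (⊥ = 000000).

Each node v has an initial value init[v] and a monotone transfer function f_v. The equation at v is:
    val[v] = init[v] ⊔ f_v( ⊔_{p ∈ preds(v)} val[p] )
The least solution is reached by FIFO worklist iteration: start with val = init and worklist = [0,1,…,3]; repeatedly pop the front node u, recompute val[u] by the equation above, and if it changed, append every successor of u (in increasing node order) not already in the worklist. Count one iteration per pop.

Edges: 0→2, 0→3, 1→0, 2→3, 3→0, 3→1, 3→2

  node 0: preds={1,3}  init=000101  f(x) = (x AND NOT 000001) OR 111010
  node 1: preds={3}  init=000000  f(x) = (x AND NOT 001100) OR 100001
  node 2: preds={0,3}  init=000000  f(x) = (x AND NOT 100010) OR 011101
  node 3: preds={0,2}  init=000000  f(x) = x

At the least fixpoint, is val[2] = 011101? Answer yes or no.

Trace (8 dequeues):
  [1] u=0 | in 000000 | out 111111 | prev 000101 | push {}
  [2] u=1 | in 000000 | out 100001 | prev 000000 | push {0}
  [3] u=2 | in 111111 | out 011101 | prev 000000 | push {}
  [4] u=3 | in 111111 | out 111111 | prev 000000 | push {1,2}
  [5] u=0 | in 111111 | out 111111 | ==
  [6] u=1 | in 111111 | out 110011 | prev 100001 | push {0}
  [7] u=2 | in 111111 | out 011101 | ==
  [8] u=0 | in 111111 | out 111111 | ==

Converged values:
  [0] 111111
  [1] 110011
  [2] 011101
  [3] 111111

yes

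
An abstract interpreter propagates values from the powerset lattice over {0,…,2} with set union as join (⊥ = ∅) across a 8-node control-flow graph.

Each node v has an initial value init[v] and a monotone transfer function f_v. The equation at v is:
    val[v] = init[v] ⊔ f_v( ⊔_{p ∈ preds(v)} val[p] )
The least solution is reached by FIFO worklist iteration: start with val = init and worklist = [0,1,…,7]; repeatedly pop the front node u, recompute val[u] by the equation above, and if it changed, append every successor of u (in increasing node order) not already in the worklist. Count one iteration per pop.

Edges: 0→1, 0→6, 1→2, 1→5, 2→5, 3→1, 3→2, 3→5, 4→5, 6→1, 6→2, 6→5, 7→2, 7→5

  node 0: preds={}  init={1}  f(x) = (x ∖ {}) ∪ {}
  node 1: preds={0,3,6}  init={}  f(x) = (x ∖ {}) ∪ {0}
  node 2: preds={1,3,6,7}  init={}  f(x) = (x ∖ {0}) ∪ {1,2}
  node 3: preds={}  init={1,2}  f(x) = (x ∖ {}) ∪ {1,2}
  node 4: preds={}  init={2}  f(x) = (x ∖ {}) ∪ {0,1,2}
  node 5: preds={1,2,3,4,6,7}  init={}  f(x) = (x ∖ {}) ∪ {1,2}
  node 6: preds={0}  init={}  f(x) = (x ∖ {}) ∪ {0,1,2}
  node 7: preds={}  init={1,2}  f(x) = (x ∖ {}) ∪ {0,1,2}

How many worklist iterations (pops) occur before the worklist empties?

11

Worklist (11 pops):
  #1 pop 0: in={} → {1} (no change)
  #2 pop 1: in={1,2} → {0,1,2} (was {}); enqueue []
  #3 pop 2: in={0,1,2} → {1,2} (was {}); enqueue []
  #4 pop 3: in={} → {1,2} (no change)
  #5 pop 4: in={} → {0,1,2} (was {2}); enqueue []
  #6 pop 5: in={0,1,2} → {0,1,2} (was {}); enqueue []
  #7 pop 6: in={1} → {0,1,2} (was {}); enqueue [1,2,5]
  #8 pop 7: in={} → {0,1,2} (was {1,2}); enqueue []
  #9 pop 1: in={0,1,2} → {0,1,2} (no change)
  #10 pop 2: in={0,1,2} → {1,2} (no change)
  #11 pop 5: in={0,1,2} → {0,1,2} (no change)

Fixpoint:
  val[0] = {1}
  val[1] = {0,1,2}
  val[2] = {1,2}
  val[3] = {1,2}
  val[4] = {0,1,2}
  val[5] = {0,1,2}
  val[6] = {0,1,2}
  val[7] = {0,1,2}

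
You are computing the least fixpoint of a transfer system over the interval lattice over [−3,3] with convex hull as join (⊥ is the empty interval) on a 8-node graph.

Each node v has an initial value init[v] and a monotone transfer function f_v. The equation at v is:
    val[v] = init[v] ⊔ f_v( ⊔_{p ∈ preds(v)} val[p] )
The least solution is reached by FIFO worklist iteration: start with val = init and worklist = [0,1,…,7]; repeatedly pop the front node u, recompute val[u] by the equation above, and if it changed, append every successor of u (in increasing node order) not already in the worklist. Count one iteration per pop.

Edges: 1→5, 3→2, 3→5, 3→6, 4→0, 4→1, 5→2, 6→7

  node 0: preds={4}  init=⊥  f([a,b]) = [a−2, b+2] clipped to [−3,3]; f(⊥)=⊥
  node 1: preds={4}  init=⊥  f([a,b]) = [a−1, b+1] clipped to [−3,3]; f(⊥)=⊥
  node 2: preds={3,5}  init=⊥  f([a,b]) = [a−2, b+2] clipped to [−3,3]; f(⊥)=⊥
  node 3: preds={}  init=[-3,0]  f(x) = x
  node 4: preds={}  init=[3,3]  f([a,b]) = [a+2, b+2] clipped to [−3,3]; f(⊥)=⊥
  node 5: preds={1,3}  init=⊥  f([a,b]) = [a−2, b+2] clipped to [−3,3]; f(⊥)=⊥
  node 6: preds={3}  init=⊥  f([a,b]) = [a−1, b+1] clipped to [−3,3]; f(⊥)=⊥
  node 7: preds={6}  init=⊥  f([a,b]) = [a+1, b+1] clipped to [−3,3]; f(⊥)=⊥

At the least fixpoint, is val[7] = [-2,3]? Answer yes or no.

no

Trace (9 dequeues):
  [1] u=0 | in [3,3] | out [1,3] | prev ⊥ | push {}
  [2] u=1 | in [3,3] | out [2,3] | prev ⊥ | push {}
  [3] u=2 | in [-3,0] | out [-3,2] | prev ⊥ | push {}
  [4] u=3 | in ⊥ | out [-3,0] | ==
  [5] u=4 | in ⊥ | out [3,3] | ==
  [6] u=5 | in [-3,3] | out [-3,3] | prev ⊥ | push {2}
  [7] u=6 | in [-3,0] | out [-3,1] | prev ⊥ | push {}
  [8] u=7 | in [-3,1] | out [-2,2] | prev ⊥ | push {}
  [9] u=2 | in [-3,3] | out [-3,3] | prev [-3,2] | push {}

Converged values:
  [0] [1,3]
  [1] [2,3]
  [2] [-3,3]
  [3] [-3,0]
  [4] [3,3]
  [5] [-3,3]
  [6] [-3,1]
  [7] [-2,2]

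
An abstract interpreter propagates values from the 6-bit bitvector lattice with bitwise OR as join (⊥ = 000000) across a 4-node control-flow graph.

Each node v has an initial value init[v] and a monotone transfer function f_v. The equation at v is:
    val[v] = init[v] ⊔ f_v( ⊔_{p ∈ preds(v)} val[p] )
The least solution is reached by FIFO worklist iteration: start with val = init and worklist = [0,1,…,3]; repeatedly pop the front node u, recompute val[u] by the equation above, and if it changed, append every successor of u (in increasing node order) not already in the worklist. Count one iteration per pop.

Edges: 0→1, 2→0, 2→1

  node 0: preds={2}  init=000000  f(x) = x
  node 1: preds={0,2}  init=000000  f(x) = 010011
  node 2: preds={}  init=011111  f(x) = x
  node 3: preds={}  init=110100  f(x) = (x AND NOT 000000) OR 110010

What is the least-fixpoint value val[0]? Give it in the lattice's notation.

011111

Iteration log — 4 steps:
  step 1. node 0  ⊔preds=011111  new=011111  old=000000  +wl: 
  step 2. node 1  ⊔preds=011111  new=010011  old=000000  +wl: 
  step 3. node 2  ⊔preds=000000  new=011111  stable
  step 4. node 3  ⊔preds=000000  new=110110  old=110100  +wl: 

Least fixpoint reached:
  node 0: 011111
  node 1: 010011
  node 2: 011111
  node 3: 110110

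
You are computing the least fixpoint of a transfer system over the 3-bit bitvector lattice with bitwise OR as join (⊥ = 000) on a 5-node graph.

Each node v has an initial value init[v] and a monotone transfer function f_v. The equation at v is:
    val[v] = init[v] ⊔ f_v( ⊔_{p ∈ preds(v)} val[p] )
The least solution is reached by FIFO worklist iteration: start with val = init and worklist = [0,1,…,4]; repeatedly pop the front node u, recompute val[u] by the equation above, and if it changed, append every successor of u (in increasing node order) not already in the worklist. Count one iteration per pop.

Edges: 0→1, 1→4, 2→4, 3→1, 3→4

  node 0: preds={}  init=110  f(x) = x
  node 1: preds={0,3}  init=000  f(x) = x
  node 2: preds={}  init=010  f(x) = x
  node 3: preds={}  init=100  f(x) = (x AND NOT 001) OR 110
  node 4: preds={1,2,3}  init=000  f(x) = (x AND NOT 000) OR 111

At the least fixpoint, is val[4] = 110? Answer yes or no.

Trace (6 dequeues):
  [1] u=0 | in 000 | out 110 | ==
  [2] u=1 | in 110 | out 110 | prev 000 | push {}
  [3] u=2 | in 000 | out 010 | ==
  [4] u=3 | in 000 | out 110 | prev 100 | push {1}
  [5] u=4 | in 110 | out 111 | prev 000 | push {}
  [6] u=1 | in 110 | out 110 | ==

Converged values:
  [0] 110
  [1] 110
  [2] 010
  [3] 110
  [4] 111

no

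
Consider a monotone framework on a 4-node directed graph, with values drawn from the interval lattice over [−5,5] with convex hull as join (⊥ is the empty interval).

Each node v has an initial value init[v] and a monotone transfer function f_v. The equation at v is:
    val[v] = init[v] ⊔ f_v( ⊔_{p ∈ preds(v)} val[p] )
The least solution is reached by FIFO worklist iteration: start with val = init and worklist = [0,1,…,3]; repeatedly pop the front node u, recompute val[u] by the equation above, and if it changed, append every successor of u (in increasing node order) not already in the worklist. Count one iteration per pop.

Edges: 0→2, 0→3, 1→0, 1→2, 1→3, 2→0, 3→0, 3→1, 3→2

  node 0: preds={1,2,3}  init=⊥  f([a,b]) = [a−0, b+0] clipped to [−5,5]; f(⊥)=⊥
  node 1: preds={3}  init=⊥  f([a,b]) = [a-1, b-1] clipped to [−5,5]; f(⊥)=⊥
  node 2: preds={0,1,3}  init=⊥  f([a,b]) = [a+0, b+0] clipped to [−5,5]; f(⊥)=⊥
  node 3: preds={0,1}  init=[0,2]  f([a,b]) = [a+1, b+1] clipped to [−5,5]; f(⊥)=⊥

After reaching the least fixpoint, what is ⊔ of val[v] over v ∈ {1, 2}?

Trace (17 dequeues):
  [1] u=0 | in [0,2] | out [0,2] | prev ⊥ | push {}
  [2] u=1 | in [0,2] | out [-1,1] | prev ⊥ | push {0}
  [3] u=2 | in [-1,2] | out [-1,2] | prev ⊥ | push {}
  [4] u=3 | in [-1,2] | out [0,3] | prev [0,2] | push {1,2}
  [5] u=0 | in [-1,3] | out [-1,3] | prev [0,2] | push {3}
  [6] u=1 | in [0,3] | out [-1,2] | prev [-1,1] | push {0}
  [7] u=2 | in [-1,3] | out [-1,3] | prev [-1,2] | push {}
  [8] u=3 | in [-1,3] | out [0,4] | prev [0,3] | push {1,2}
  [9] u=0 | in [-1,4] | out [-1,4] | prev [-1,3] | push {3}
  [10] u=1 | in [0,4] | out [-1,3] | prev [-1,2] | push {0}
  [11] u=2 | in [-1,4] | out [-1,4] | prev [-1,3] | push {}
  [12] u=3 | in [-1,4] | out [0,5] | prev [0,4] | push {1,2}
  [13] u=0 | in [-1,5] | out [-1,5] | prev [-1,4] | push {3}
  [14] u=1 | in [0,5] | out [-1,4] | prev [-1,3] | push {0}
  [15] u=2 | in [-1,5] | out [-1,5] | prev [-1,4] | push {}
  [16] u=3 | in [-1,5] | out [0,5] | ==
  [17] u=0 | in [-1,5] | out [-1,5] | ==

Converged values:
  [0] [-1,5]
  [1] [-1,4]
  [2] [-1,5]
  [3] [0,5]

[-1,5]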